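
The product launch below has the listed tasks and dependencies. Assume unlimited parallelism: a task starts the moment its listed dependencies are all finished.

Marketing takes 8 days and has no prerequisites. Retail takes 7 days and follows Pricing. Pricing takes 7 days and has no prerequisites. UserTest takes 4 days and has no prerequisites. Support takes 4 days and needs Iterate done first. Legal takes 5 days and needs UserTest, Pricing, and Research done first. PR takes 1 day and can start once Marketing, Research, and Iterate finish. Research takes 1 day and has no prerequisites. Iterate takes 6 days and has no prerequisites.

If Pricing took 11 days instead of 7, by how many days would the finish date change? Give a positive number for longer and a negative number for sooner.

4

The binding path is Pricing→Retail = 7+7 = 14; finish at 14 days.
Since Pricing is critical, the +4 change carries straight to that chain (now 18 days).
That remains the longest chain; total 18 days.
Change in finish: 18 − 14 = +4 days.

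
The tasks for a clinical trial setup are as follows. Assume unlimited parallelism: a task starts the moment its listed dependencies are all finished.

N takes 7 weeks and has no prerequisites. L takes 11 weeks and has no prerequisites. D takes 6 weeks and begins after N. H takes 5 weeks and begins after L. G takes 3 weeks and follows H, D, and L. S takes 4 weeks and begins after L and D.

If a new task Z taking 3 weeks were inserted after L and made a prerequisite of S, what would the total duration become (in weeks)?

19

Originally the job takes 19 weeks.
With Z inserted, S now waits for max(L, D, Z).
New critical path: L→H→G = 11+5+3 = 19 ⇒ 19 weeks.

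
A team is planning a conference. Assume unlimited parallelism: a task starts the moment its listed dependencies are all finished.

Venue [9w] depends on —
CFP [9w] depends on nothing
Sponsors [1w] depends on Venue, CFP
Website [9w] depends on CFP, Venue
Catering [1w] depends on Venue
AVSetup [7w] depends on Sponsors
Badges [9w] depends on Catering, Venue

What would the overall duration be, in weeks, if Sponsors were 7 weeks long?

Critical path before the change: Venue→Catering→Badges = 9+1+9 = 19 giving 19 weeks.
Sponsors is off the critical path — its longest chain is 17 weeks, giving 2 of slack.
Now Venue→Sponsors→AVSetup = 9+7+7 = 23 is longest, so the finish becomes 23 weeks.

23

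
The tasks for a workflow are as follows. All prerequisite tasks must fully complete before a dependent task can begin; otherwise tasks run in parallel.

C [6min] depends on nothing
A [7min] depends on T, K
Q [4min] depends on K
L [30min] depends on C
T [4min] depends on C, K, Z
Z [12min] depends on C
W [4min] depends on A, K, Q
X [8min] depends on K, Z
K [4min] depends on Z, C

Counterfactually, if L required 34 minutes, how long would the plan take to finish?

40

As given, the longest chain is C→Z→K→T→A→W = 6+12+4+4+7+4 = 37, so the finish is 37 minutes.
The longest path through L is only 36 minutes, so L has float 1.
Now C→L = 6+34 = 40 is longest, so the finish becomes 40 minutes.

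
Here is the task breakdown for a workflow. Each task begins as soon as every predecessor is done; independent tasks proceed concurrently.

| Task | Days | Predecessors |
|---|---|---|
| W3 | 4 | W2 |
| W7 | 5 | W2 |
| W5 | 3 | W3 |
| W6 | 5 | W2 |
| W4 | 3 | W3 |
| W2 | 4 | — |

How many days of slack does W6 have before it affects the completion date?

The longest chain is W2→W3→W4 = 4+4+3 = 11; overall finish 11 days.
Longest path through W6: 9 days (earliest finish 9, latest finish 11).
So W6 can slip 11 − 9 = 2 days.

2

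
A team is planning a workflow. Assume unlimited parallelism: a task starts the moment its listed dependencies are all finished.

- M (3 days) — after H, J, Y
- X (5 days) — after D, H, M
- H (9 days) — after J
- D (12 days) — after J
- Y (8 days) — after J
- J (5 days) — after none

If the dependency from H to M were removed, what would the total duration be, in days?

22

With the dependency in place, J→H→M→X = 5+9+3+5 = 22 sets the finish at 22 days.
Without H→M, M's earliest start moves from 14 to 13.
New critical path: J→D→X = 5+12+5 = 22 ⇒ 22 days.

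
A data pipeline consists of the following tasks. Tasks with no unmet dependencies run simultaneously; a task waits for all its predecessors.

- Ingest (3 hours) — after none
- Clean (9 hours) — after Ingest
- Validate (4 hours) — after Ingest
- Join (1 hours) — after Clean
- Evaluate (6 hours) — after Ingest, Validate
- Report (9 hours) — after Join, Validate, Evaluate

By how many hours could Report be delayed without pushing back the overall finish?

0

The longest chain is Ingest→Clean→Join→Report = 3+9+1+9 = 22; overall finish 22 hours.
The longest chain containing Report totals 22 hours.
Slack of Report = 13 − 13 = 0 hours.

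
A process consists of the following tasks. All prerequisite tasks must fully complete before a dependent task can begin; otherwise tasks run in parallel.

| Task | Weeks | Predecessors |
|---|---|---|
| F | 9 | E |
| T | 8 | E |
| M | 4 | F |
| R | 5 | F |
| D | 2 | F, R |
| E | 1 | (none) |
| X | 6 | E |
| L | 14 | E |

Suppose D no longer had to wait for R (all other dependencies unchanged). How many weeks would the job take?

Before: longest chain E→F→R→D = 1+9+5+2 = 17, finish 17.
Without R→D, D's earliest start moves from 15 to 10.
The longest chain is now E→F→R = 1+9+5 = 15, so the job takes 15 weeks.

15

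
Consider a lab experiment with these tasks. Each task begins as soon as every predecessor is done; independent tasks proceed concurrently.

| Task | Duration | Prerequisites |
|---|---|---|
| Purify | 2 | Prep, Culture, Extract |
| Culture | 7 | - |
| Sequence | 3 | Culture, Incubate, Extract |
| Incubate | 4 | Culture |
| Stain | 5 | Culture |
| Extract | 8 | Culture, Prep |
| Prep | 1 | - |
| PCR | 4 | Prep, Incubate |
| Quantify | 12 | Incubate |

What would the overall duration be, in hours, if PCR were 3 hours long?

23

Baseline: Culture→Incubate→Quantify = 7+4+12 = 23 → 23 hours.
The longest path through PCR is only 15 hours, so PCR has float 8.
No other chain overtakes it, so the finish is 23 hours.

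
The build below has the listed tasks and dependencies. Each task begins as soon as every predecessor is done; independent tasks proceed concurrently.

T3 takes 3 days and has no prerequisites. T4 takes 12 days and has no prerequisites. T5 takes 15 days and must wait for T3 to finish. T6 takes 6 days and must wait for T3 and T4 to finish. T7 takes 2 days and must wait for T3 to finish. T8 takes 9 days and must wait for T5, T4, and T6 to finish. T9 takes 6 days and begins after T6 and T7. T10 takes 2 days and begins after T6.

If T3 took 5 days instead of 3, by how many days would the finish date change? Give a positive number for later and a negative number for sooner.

2

Baseline: T3→T5→T8 = 3+15+9 = 27 → 27 days.
T3 lies on that path, so at 5 days the path becomes 29 days.
No other chain overtakes it, so the finish is 29 days.
Change in finish: 29 − 27 = +2 days.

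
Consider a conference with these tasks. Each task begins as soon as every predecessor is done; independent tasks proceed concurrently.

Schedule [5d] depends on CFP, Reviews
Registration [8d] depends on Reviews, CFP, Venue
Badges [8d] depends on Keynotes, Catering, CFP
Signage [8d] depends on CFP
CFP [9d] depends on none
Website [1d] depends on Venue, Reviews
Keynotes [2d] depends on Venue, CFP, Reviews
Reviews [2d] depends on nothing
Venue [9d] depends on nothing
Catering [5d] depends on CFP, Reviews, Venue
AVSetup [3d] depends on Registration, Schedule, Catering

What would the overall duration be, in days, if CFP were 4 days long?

22

Baseline: CFP→Catering→Badges = 9+5+8 = 22 → 22 days.
CFP lies on that path, so at 4 days the path becomes 17 days.
New critical path: Venue→Catering→Badges = 9+5+8 = 22 ⇒ 22 days.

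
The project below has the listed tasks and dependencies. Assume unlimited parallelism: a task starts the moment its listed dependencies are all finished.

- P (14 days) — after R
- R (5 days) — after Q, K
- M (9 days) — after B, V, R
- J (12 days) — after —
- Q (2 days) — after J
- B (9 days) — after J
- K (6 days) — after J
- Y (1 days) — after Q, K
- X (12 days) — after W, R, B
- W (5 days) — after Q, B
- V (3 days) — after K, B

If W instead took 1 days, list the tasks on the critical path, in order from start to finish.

J, K, R, P

Critical path before the change: J→B→W→X = 12+9+5+12 = 38 giving 38 days.
W lies on that path, so at 1 day the path becomes 34 days.
The binding chain switches to J→K→R→P = 12+6+5+14 = 37; finish 37 days.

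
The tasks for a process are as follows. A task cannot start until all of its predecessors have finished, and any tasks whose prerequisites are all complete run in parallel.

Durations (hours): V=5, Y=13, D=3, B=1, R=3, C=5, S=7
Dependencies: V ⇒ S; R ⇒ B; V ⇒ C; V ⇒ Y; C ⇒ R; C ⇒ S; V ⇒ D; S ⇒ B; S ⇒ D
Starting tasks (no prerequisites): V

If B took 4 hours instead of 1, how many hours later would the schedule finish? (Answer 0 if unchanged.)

1

Critical path before the change: V→C→S→D = 5+5+7+3 = 20 giving 20 hours.
The longest path through B is only 18 hours, so B has float 2.
The binding chain switches to V→C→S→B = 5+5+7+4 = 21; finish 21 hours.
Change in finish: 21 − 20 = +1 hours.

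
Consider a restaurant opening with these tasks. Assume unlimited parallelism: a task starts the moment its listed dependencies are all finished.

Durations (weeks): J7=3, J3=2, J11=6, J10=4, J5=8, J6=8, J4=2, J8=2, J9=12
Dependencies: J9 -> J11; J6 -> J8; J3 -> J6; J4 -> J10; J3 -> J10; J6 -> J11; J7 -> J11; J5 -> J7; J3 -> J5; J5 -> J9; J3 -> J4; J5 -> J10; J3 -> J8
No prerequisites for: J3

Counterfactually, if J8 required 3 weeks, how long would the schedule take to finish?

Actual critical path: J3→J5→J9→J11 = 2+8+12+6 = 28 ⇒ 28 weeks.
The longest path through J8 is only 12 weeks, so J8 has float 16.
No other chain overtakes it, so the finish is 28 weeks.

28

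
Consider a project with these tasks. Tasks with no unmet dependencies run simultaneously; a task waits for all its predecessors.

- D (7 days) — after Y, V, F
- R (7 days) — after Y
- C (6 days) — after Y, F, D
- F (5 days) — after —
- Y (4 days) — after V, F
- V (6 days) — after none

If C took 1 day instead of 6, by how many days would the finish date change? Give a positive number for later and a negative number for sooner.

-5

Critical path before the change: V→Y→D→C = 6+4+7+6 = 23 giving 23 days.
C lies on that path, so at 1 day the path becomes 18 days.
That remains the longest chain; total 18 days.
Change in finish: 18 − 23 = -5 days.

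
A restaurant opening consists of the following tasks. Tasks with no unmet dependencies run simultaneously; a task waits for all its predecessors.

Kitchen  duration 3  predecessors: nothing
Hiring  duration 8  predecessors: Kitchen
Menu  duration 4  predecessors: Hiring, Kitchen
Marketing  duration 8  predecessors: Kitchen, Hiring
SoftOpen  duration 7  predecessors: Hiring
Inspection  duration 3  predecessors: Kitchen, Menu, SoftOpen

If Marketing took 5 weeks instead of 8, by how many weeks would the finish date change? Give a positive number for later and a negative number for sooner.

0

Actual critical path: Kitchen→Hiring→SoftOpen→Inspection = 3+8+7+3 = 21 ⇒ 21 weeks.
The longest path through Marketing is only 19 weeks, so Marketing has float 2.
That remains the longest chain; total 21 weeks.
Change in finish: 21 − 21 = +0 weeks.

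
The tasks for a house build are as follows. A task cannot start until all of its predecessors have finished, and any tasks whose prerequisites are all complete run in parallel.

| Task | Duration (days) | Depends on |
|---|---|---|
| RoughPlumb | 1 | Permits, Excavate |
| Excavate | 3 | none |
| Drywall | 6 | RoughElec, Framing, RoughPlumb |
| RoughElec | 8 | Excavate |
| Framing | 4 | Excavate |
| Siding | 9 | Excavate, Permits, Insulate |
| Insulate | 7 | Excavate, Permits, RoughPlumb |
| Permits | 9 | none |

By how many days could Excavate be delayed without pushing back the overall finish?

6

The longest chain is Permits→RoughPlumb→Insulate→Siding = 9+1+7+9 = 26; overall finish 26 days.
Excavate finishes as early as 3 and must finish by 9.
Float = 26 − 20 = 6.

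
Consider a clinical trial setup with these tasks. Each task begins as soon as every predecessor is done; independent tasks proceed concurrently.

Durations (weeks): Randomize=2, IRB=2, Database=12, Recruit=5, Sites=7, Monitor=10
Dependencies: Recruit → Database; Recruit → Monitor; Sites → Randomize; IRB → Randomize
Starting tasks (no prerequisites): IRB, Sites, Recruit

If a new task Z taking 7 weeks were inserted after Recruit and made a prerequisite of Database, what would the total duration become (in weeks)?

24

Originally the clinical trial setup takes 17 weeks.
With Z inserted, Database now waits for max(Recruit, Z).
New critical path: Recruit→Z→Database = 5+7+12 = 24 ⇒ 24 weeks.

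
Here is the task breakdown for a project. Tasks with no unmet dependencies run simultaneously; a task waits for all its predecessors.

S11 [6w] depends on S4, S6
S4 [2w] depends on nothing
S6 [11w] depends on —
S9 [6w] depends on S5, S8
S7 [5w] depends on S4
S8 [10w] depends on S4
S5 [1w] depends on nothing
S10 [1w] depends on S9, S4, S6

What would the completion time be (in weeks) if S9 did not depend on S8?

Before: longest chain S4→S8→S9→S10 = 2+10+6+1 = 19, finish 19.
Without S8→S9, S9's earliest start moves from 12 to 1.
After: S6→S11 = 11+6 = 17 → 17 weeks.

17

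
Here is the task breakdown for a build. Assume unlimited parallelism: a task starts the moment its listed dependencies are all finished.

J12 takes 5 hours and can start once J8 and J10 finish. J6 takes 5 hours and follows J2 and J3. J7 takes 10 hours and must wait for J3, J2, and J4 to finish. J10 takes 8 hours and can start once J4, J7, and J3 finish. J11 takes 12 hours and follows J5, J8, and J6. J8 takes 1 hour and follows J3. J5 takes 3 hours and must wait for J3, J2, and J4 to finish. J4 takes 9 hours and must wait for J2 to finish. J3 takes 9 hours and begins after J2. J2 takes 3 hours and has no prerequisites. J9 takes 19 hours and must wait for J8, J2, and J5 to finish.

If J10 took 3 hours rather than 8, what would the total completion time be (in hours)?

34

As given, the longest chain is J2→J3→J7→J10→J12 = 3+9+10+8+5 = 35, so the finish is 35 hours.
J10 is on the critical path; changing it to 3 makes that path 30 hours.
Now J2→J3→J5→J9 = 3+9+3+19 = 34 is longest, so the finish becomes 34 hours.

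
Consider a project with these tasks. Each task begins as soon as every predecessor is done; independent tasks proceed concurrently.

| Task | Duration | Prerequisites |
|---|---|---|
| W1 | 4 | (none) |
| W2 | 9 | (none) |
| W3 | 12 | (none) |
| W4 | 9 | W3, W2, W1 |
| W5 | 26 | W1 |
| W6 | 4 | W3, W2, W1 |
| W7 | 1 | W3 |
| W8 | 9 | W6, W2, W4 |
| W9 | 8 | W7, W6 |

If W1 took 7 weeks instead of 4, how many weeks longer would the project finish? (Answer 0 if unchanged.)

3

The binding path is W1→W5 = 4+26 = 30; finish at 30 weeks.
W1 is on the critical path; changing it to 7 makes that path 33 weeks.
That remains the longest chain; total 33 weeks.
Change in finish: 33 − 30 = +3 weeks.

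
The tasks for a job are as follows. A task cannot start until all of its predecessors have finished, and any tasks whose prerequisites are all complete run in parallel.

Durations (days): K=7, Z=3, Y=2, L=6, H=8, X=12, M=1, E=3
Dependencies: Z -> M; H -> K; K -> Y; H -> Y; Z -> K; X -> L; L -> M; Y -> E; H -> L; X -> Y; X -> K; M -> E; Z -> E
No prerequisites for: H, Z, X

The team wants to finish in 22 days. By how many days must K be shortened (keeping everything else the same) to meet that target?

Current finish: 24 days; target: 22.
K is on every critical path, so each day cut from K cuts the finish by one (this holds down to a finish of 22).
Need 24 − 22 = 2 days off K → K becomes 5 days, finish becomes 22.

2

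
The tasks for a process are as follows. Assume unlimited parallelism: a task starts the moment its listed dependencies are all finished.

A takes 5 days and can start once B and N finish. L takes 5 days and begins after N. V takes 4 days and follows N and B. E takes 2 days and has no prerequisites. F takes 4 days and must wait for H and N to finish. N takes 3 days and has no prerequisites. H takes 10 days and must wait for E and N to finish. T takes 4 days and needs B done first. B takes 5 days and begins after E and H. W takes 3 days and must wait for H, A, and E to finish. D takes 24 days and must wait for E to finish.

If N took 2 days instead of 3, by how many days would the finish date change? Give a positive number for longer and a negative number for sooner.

0

The binding path is N→H→B→A→W = 3+10+5+5+3 = 26; finish at 26 days.
N is on the critical path; changing it to 2 makes that path 25 days.
The binding chain switches to E→D = 2+24 = 26; finish 26 days.
Change in finish: 26 − 26 = +0 days.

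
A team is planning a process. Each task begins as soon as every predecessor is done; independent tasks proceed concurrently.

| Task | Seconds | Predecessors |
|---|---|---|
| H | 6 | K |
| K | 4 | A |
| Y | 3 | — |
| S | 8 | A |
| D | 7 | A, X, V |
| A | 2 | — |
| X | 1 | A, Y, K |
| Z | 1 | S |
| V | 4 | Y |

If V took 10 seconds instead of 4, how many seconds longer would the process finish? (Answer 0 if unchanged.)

As given, the longest chain is Y→V→D = 3+4+7 = 14, so the finish is 14 seconds.
Since V is critical, the +6 change carries straight to that chain (now 20 seconds).
The critical path is still Y→V→D; finish is now 20 seconds.
Change in finish: 20 − 14 = +6 seconds.

6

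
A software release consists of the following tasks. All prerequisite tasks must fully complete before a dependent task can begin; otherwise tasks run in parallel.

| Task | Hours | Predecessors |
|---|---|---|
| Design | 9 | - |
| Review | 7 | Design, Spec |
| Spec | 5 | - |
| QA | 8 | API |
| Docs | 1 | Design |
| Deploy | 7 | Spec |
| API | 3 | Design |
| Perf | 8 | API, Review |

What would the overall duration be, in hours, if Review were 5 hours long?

Baseline: Design→Review→Perf = 9+7+8 = 24 → 24 hours.
Review lies on that path, so at 5 hours the path becomes 22 hours.
That remains the longest chain; total 22 hours.

22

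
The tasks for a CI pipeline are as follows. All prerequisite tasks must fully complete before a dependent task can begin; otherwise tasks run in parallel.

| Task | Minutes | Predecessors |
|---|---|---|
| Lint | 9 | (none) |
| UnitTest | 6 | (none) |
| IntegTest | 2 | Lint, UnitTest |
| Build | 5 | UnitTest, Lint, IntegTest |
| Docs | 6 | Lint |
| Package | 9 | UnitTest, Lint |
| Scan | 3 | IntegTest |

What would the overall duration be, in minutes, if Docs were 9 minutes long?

18

Baseline: Lint→Package = 9+9 = 18 → 18 minutes.
The longest path through Docs is only 15 minutes, so Docs has float 3.
New critical path: Lint→Docs = 9+9 = 18 ⇒ 18 minutes.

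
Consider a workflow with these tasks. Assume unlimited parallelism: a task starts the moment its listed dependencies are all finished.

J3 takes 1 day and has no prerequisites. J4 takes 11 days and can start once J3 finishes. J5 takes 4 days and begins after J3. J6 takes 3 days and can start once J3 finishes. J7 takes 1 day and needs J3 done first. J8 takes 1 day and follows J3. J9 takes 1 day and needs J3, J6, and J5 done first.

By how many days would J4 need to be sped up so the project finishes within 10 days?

2

Current finish: 12 days; target: 10.
J4 is on every critical path, so each day cut from J4 cuts the finish by one (this holds down to a finish of 6).
Need 12 − 10 = 2 days off J4 → J4 becomes 9 days, finish becomes 10.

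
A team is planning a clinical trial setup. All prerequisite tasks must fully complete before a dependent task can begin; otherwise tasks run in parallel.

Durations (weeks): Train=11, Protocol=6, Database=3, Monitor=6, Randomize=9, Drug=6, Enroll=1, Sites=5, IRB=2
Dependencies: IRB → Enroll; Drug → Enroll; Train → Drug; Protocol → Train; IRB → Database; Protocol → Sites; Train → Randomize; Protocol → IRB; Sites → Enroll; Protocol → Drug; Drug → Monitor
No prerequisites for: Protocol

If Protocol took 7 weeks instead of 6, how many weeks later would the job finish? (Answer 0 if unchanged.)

The binding path is Protocol→Train→Drug→Monitor = 6+11+6+6 = 29; finish at 29 weeks.
Since Protocol is critical, the +1 change carries straight to that chain (now 30 weeks).
No other chain overtakes it, so the finish is 30 weeks.
Change in finish: 30 − 29 = +1 weeks.

1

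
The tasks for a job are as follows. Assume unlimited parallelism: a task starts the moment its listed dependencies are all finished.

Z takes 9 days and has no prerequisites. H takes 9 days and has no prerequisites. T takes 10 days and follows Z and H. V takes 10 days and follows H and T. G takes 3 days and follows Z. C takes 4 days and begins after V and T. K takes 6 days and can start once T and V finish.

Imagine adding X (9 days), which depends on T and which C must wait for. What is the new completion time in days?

Originally the schedule takes 35 days.
With X inserted, C now waits for max(V, T, X).
New critical path: Z→T→V→K = 9+10+10+6 = 35 ⇒ 35 days.

35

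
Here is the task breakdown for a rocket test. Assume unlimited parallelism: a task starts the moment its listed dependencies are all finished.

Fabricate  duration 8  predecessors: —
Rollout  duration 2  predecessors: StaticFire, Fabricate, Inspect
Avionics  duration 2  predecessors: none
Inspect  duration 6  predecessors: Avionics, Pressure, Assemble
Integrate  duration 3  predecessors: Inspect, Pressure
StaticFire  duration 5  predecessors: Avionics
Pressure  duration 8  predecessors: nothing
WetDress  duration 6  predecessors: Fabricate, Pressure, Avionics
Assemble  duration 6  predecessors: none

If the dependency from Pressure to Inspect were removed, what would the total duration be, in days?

Original critical path: Pressure→Inspect→Integrate = 8+6+3 = 17 ⇒ 17 days.
Without Pressure→Inspect, Inspect's earliest start moves from 8 to 6.
The longest chain is now Assemble→Inspect→Integrate = 6+6+3 = 15, so the rocket test takes 15 days.

15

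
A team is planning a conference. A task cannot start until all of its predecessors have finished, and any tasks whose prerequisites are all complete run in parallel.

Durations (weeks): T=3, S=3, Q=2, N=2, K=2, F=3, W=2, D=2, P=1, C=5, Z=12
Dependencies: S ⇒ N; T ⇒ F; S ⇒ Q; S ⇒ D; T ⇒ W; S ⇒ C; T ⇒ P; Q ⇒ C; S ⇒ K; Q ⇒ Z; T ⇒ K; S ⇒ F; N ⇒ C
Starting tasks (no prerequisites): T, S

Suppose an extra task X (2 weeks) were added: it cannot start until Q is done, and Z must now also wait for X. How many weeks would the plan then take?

19

Originally the plan takes 17 weeks.
With X inserted, Z now waits for max(Q, X).
New critical path: S→Q→X→Z = 3+2+2+12 = 19 ⇒ 19 weeks.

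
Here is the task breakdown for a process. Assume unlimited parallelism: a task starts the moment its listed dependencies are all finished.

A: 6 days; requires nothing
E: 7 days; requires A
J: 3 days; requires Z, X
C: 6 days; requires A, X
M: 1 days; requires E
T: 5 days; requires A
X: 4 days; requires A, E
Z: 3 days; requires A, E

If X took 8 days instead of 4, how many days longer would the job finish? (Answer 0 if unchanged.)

As given, the longest chain is A→E→X→C = 6+7+4+6 = 23, so the finish is 23 days.
X lies on that path, so at 8 days the path becomes 27 days.
The critical path is still A→E→X→C; finish is now 27 days.
Change in finish: 27 − 23 = +4 days.

4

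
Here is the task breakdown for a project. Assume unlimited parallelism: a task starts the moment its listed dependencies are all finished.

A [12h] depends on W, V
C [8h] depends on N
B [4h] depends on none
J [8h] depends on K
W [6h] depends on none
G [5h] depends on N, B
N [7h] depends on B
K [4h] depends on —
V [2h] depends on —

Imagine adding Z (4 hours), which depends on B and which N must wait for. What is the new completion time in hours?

Originally the job takes 19 hours.
With Z inserted, N now waits for max(B, Z).
New critical path: B→Z→N→C = 4+4+7+8 = 23 ⇒ 23 hours.

23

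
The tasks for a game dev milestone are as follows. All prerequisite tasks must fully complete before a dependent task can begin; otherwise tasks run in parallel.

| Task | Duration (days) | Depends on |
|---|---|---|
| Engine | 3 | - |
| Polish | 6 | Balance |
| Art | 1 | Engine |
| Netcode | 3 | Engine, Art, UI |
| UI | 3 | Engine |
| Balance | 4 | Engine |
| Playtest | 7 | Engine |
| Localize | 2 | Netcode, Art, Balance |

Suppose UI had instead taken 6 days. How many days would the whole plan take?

The binding path is Engine→Balance→Polish = 3+4+6 = 13; finish at 13 days.
UI has 2 days of float (longest path through it is 11).
New critical path: Engine→UI→Netcode→Localize = 3+6+3+2 = 14 ⇒ 14 days.

14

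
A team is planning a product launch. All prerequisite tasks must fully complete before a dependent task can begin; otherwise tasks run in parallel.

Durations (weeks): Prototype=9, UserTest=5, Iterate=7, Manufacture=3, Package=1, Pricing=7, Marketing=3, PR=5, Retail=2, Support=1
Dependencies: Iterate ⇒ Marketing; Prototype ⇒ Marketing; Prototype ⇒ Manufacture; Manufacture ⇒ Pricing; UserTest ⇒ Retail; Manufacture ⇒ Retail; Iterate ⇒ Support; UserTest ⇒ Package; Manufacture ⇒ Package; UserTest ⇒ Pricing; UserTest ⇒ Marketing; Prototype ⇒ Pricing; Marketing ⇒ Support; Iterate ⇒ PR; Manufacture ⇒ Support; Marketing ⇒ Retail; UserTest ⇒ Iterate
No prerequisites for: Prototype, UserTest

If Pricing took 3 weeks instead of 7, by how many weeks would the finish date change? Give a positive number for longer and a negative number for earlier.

Critical path before the change: Prototype→Manufacture→Pricing = 9+3+7 = 19 giving 19 weeks.
Pricing is on the critical path; changing it to 3 makes that path 15 weeks.
The binding chain switches to UserTest→Iterate→Marketing→Retail = 5+7+3+2 = 17; finish 17 weeks.
Change in finish: 17 − 19 = -2 weeks.

-2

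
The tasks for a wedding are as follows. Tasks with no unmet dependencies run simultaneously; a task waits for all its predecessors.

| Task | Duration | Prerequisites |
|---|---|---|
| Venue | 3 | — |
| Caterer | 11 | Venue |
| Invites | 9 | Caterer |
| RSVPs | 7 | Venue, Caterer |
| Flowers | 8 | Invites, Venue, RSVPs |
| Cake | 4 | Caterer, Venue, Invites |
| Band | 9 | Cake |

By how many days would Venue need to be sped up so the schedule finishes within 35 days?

1

Current finish: 36 days; target: 35.
Venue is on every critical path, so each day cut from Venue cuts the finish by one (this holds down to a finish of 34).
Need 36 − 35 = 1 day off Venue → Venue becomes 2 days, finish becomes 35.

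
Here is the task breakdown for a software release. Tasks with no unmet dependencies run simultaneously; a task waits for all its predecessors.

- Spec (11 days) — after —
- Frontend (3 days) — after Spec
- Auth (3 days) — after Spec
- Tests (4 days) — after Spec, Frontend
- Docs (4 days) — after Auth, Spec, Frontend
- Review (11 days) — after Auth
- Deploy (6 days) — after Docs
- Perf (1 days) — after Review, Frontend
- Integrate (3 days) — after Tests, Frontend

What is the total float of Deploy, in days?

Critical path: Spec→Auth→Review→Perf = 11+3+11+1 = 26, so the finish is 26 days.
The longest chain containing Deploy totals 24 days.
Float = 26 − 24 = 2.

2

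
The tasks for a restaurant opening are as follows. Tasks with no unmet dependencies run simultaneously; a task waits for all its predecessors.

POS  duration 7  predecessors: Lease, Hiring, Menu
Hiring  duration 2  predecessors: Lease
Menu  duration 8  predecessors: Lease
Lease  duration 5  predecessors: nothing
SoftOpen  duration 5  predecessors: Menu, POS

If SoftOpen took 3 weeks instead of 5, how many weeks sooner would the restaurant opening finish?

As given, the longest chain is Lease→Menu→POS→SoftOpen = 5+8+7+5 = 25, so the finish is 25 weeks.
SoftOpen lies on that path, so at 3 weeks the path becomes 23 weeks.
No other chain overtakes it, so the finish is 23 weeks.
Change in finish: 23 − 25 = -2 weeks.

2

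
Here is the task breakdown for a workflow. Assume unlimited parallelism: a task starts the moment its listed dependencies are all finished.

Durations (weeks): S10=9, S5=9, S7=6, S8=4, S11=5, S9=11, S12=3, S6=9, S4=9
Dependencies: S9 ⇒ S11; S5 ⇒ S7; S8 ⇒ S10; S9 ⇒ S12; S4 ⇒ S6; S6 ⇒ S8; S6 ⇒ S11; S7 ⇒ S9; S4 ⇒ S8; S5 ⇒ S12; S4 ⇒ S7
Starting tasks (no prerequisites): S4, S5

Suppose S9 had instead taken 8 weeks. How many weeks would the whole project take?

31

Baseline: S4→S7→S9→S11 = 9+6+11+5 = 31 → 31 weeks.
S9 lies on that path, so at 8 weeks the path becomes 28 weeks.
The binding chain switches to S4→S6→S8→S10 = 9+9+4+9 = 31; finish 31 weeks.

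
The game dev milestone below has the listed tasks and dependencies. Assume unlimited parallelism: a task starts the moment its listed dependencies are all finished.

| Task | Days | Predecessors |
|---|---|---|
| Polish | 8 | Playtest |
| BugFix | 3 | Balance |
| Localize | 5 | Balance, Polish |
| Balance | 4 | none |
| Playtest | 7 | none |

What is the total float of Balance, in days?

11

Playtest→Polish→Localize = 7+8+5 = 20 sets the makespan at 20 days.
Longest path through Balance: 9 days (earliest finish 4, latest finish 15).
Slack of Balance = 11 − 0 = 11 days.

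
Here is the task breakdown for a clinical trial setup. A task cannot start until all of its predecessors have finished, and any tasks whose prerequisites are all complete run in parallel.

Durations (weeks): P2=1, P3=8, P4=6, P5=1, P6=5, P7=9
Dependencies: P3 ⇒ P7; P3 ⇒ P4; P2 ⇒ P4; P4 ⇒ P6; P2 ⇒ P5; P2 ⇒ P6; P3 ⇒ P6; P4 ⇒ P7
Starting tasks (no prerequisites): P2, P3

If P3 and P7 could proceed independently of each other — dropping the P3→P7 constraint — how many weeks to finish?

With the dependency in place, P3→P4→P7 = 8+6+9 = 23 sets the finish at 23 weeks.
Dropping P3→P7 doesn't change P7's earliest start (14); another predecessor still binds.
The longest chain is now P3→P4→P7 = 8+6+9 = 23, so the plan takes 23 weeks.

23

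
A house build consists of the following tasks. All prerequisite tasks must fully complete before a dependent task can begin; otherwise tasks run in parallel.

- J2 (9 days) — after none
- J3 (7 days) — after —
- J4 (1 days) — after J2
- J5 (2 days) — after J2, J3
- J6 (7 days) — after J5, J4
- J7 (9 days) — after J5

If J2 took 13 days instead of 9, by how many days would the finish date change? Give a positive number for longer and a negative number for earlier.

Baseline: J2→J5→J7 = 9+2+9 = 20 → 20 days.
Since J2 is critical, the +4 change carries straight to that chain (now 24 days).
The critical path is still J2→J5→J7; finish is now 24 days.
Change in finish: 24 − 20 = +4 days.

4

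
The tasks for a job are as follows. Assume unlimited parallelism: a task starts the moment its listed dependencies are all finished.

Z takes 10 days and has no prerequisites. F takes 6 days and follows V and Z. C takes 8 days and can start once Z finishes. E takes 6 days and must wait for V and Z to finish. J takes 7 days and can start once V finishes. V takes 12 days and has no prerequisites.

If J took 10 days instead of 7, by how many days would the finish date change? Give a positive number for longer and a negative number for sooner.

3

Actual critical path: V→J = 12+7 = 19 ⇒ 19 days.
J is on the critical path; changing it to 10 makes that path 22 days.
No other chain overtakes it, so the finish is 22 days.
Change in finish: 22 − 19 = +3 days.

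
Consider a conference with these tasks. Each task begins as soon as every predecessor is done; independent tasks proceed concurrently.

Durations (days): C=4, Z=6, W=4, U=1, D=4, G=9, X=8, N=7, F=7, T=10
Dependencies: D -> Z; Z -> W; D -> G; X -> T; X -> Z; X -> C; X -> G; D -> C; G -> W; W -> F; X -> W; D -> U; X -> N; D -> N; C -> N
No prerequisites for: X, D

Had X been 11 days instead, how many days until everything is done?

31

Actual critical path: X→G→W→F = 8+9+4+7 = 28 ⇒ 28 days.
X is on the critical path; changing it to 11 makes that path 31 days.
No other chain overtakes it, so the finish is 31 days.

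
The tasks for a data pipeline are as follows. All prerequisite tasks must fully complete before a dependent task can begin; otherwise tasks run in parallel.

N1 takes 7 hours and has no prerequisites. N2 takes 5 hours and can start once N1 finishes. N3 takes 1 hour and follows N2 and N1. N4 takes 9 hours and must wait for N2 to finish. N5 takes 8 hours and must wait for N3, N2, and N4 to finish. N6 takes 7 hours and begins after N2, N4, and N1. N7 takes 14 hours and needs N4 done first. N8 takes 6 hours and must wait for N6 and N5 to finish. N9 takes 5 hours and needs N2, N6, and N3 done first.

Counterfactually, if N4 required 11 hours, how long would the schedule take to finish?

As given, the longest chain is N1→N2→N4→N5→N8 = 7+5+9+8+6 = 35, so the finish is 35 hours.
N4 lies on that path, so at 11 hours the path becomes 37 hours.
The critical path is still N1→N2→N4→N5→N8; finish is now 37 hours.

37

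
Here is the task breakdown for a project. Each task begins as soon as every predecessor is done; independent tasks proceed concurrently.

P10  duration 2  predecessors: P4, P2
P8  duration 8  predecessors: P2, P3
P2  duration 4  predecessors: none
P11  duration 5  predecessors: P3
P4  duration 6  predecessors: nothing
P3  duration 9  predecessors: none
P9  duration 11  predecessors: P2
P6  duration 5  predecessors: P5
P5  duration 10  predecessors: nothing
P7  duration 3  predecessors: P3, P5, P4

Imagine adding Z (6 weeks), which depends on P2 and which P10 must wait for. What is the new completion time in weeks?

17

Originally the project takes 17 weeks.
With Z inserted, P10 now waits for max(P4, P2, Z).
New critical path: P3→P8 = 9+8 = 17 ⇒ 17 weeks.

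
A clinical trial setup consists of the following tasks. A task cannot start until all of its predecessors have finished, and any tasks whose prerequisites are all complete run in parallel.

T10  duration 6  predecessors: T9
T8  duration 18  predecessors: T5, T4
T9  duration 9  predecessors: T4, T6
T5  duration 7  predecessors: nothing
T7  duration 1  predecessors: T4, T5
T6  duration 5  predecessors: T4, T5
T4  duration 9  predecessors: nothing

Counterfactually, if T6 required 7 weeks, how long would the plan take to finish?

31

The binding path is T4→T6→T9→T10 = 9+5+9+6 = 29; finish at 29 weeks.
T6 lies on that path, so at 7 weeks the path becomes 31 weeks.
That remains the longest chain; total 31 weeks.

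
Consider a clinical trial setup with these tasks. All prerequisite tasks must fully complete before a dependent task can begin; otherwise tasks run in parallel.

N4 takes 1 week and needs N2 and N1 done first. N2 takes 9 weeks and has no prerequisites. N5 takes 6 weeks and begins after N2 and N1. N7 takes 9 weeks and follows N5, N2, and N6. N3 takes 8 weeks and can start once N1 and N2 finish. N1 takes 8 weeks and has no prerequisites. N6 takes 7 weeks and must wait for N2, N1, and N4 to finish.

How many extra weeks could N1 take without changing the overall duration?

N2→N4→N6→N7 = 9+1+7+9 = 26 sets the makespan at 26 weeks.
N1 finishes as early as 8 and must finish by 9.
So N1 can slip 9 − 8 = 1 week.

1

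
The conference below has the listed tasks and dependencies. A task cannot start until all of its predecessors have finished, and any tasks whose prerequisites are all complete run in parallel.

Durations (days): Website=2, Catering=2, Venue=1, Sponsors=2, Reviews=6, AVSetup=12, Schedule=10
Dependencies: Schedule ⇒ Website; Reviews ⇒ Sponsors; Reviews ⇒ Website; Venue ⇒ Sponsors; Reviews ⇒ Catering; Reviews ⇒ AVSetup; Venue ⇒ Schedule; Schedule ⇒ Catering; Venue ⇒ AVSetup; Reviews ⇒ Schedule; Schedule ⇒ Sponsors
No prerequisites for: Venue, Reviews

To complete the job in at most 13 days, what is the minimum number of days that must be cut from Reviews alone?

5

Current finish: 18 days; target: 13.
Reviews is on every critical path, so each day cut from Reviews cuts the finish by one (this holds down to a finish of 13).
Need 18 − 13 = 5 days off Reviews → Reviews becomes 1 day, finish becomes 13.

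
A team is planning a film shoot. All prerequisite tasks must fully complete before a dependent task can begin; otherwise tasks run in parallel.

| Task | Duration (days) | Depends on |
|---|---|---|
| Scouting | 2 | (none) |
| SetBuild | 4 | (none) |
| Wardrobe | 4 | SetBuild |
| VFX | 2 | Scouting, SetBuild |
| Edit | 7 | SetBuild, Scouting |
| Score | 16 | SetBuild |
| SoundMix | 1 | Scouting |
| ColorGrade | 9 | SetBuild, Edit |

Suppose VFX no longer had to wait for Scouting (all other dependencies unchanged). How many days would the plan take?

20

With the dependency in place, SetBuild→Edit→ColorGrade = 4+7+9 = 20 sets the finish at 20 days.
Dropping Scouting→VFX doesn't change VFX's earliest start (4); another predecessor still binds.
The longest chain is now SetBuild→Edit→ColorGrade = 4+7+9 = 20, so the plan takes 20 days.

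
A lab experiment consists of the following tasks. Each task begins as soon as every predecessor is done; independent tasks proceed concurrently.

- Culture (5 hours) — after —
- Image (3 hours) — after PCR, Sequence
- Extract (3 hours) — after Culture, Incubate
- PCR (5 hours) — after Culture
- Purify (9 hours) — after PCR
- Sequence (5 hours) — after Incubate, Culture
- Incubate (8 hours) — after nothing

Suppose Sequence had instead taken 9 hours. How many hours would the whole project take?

20

The binding path is Culture→PCR→Purify = 5+5+9 = 19; finish at 19 hours.
Sequence has 3 hours of float (longest path through it is 16).
The binding chain switches to Incubate→Sequence→Image = 8+9+3 = 20; finish 20 hours.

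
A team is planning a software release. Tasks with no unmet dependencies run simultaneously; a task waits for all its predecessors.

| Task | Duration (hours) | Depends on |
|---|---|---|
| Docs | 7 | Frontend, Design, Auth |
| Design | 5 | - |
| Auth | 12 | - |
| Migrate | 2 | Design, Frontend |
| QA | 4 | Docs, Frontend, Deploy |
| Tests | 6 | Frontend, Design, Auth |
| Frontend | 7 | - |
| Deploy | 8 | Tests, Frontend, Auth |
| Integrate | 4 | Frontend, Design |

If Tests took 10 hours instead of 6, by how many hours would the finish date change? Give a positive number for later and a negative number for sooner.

As given, the longest chain is Auth→Tests→Deploy→QA = 12+6+8+4 = 30, so the finish is 30 hours.
Tests is on the critical path; changing it to 10 makes that path 34 hours.
The critical path is still Auth→Tests→Deploy→QA; finish is now 34 hours.
Change in finish: 34 − 30 = +4 hours.

4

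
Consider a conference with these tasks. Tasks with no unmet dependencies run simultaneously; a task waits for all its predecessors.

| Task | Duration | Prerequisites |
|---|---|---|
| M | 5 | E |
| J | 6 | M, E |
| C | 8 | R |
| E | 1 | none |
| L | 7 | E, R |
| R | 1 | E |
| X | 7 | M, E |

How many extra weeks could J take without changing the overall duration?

1

Critical path: E→M→X = 1+5+7 = 13, so the finish is 13 weeks.
J finishes as early as 12 and must finish by 13.
So J can slip 13 − 12 = 1 week.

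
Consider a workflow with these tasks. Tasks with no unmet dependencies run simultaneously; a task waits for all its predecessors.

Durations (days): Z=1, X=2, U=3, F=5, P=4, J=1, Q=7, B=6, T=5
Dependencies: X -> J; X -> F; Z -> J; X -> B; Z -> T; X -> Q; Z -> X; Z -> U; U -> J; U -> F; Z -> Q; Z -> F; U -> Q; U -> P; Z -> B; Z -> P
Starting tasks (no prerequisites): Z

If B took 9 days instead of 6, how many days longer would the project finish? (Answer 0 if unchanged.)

1

Actual critical path: Z→U→Q = 1+3+7 = 11 ⇒ 11 days.
B has 2 days of float (longest path through it is 9).
New critical path: Z→X→B = 1+2+9 = 12 ⇒ 12 days.
Change in finish: 12 − 11 = +1 days.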